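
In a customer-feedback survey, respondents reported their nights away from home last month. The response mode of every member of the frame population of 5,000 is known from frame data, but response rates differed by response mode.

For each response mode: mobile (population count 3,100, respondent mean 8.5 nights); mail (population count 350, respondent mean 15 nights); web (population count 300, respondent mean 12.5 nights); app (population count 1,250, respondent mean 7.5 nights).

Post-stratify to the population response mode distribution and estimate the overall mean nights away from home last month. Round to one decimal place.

Reweight to the known response mode distribution:
  mobile: (3,100/5,000) × 8.5 = 5.27
  mail: (350/5,000) × 15 = 1.05
  web: (300/5,000) × 12.5 = 0.75
  app: (1,250/5,000) × 7.5 = 1.875
Post-stratified estimate = 8.945 → 8.9.

8.9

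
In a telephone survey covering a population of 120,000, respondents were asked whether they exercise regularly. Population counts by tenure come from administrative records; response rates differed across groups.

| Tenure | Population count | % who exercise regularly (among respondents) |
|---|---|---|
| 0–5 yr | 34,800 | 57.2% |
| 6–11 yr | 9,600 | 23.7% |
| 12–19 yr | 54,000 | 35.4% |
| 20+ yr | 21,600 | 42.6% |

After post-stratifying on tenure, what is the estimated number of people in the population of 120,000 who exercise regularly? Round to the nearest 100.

Apply each group's respondent rate to its population count:
  0–5 yr: 34,800 × 57.2% = 19905.6
  6–11 yr: 9,600 × 23.7% = 2275.2
  12–19 yr: 54,000 × 35.4% = 19,116
  20+ yr: 21,600 × 42.6% = 9201.6
Estimated total = 50498.4 → 50,500.

50,500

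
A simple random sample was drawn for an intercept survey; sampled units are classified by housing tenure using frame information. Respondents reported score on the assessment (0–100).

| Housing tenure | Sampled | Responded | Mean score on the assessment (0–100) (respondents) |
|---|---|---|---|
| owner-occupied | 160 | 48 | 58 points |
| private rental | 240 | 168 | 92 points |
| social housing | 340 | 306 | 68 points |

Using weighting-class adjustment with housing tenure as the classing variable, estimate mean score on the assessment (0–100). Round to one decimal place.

73.6

Response rates by class: owner-occupied 48/160 = 30%, private rental 168/240 = 70%, social housing 306/340 = 90%.
Inverse-response-rate weighting restores each class to its sampled count, so class totals weight by n_sampled:
  owner-occupied: 160 × 58 = 9280
  private rental: 240 × 92 = 22,080
  social housing: 340 × 68 = 23,120
Adjusted estimate = 54,480 / 740 = 73.6216 → 73.6.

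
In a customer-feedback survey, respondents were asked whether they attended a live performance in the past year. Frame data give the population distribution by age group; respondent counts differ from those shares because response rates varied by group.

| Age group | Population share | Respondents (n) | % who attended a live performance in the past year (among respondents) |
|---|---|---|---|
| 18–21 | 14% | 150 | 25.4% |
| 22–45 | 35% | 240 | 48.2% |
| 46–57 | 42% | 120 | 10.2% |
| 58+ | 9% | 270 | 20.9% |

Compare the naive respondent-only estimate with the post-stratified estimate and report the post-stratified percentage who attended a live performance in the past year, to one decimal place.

Naive respondent-only estimate (weights = respondent counts):
  (150/780)×25.4 + (240/780)×48.2 + (120/780)×10.2 + (270/780)×20.9 = 28.5192%
Reweighting by population age group shares:
  0.14×25.4 + 0.35×48.2 + 0.42×10.2 + 0.09×20.9 = 26.591%

26.6%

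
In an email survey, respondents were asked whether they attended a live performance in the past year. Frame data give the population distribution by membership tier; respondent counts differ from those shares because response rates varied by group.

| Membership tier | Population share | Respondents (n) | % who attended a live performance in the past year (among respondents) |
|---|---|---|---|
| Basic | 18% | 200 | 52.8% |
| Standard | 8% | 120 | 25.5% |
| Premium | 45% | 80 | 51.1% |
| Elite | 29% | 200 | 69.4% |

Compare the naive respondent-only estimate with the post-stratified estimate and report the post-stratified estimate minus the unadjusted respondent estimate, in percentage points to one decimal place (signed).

+2.0 percentage points

Naive respondent-only estimate (weights = respondent counts):
  (200/600)×52.8 + (120/600)×25.5 + (80/600)×51.1 + (200/600)×69.4 = 52.6467%
Reweighting by population membership tier shares:
  0.18×52.8 + 0.08×25.5 + 0.45×51.1 + 0.29×69.4 = 54.665%
Difference = 54.665 − 52.6467 = 2.0183 pp.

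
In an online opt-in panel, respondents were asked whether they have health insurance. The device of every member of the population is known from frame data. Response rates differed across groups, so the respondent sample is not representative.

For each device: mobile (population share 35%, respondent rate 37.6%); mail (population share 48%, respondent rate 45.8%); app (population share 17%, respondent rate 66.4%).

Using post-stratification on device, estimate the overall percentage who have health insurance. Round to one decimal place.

Each cell contributes population-share × respondent value:
  mobile: 0.35 × 37.6 = 13.16
  mail: 0.48 × 45.8 = 21.984
  app: 0.17 × 66.4 = 11.288
Post-stratified estimate = 46.432 → 46.4%.

46.4%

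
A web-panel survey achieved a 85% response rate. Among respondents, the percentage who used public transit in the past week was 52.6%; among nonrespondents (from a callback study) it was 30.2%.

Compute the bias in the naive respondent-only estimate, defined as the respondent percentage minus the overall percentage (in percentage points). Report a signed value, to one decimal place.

Nonresponse fraction = 1 − 0.85 = 0.15.
Bias = (nonresponse fraction) × (respondent percentage − nonrespondent percentage)
     = 0.15 × (52.6 − 30.2) = 0.15 × 22.4 = 3.36.

+3.4 percentage points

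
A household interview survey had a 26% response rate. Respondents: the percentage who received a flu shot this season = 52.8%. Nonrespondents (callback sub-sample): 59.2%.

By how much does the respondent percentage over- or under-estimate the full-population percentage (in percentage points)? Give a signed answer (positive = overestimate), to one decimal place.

Nonresponse fraction = 1 − 0.26 = 0.74.
Bias = (nonresponse fraction) × (respondent percentage − nonrespondent percentage)
     = 0.74 × (52.8 − 59.2) = 0.74 × -6.4 = -4.736.

-4.7 percentage points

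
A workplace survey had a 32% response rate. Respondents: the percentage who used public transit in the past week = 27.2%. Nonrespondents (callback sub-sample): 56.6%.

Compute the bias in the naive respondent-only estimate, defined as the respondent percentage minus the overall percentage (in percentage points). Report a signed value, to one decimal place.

Nonresponse fraction = 1 − 0.32 = 0.68.
Bias = (nonresponse fraction) × (respondent percentage − nonrespondent percentage)
     = 0.68 × (27.2 − 56.6) = 0.68 × -29.4 = -19.992.

-20.0 percentage points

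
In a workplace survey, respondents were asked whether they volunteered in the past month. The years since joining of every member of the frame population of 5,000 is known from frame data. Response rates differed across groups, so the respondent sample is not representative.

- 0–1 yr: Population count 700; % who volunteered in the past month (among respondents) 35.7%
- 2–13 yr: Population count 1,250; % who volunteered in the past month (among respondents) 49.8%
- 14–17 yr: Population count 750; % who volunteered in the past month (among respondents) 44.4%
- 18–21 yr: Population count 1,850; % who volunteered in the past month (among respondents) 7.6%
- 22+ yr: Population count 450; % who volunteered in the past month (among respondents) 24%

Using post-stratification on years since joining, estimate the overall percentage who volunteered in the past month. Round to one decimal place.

Weight each group's respondent value by its population share:
  0–1 yr: (700/5,000) × 35.7 = 4.998
  2–13 yr: (1,250/5,000) × 49.8 = 12.45
  14–17 yr: (750/5,000) × 44.4 = 6.66
  18–21 yr: (1,850/5,000) × 7.6 = 2.812
  22+ yr: (450/5,000) × 24 = 2.16
Post-stratified estimate = 29.08 → 29.1%.

29.1%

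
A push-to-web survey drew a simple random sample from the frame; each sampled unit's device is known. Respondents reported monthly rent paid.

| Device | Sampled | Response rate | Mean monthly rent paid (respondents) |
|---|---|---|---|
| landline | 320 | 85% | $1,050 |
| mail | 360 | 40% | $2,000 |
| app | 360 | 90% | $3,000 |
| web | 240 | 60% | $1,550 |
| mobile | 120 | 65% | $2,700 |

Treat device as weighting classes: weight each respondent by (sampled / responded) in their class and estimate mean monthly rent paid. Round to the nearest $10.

Each respondent's weight = sampled/responded in their class; summing within a class gives n_sampled, so:
  landline: 320 × 1050 = 336,000
  mail: 360 × 2000 = 720,000
  app: 360 × 3000 = 1,080,000
  web: 240 × 1550 = 372,000
  mobile: 120 × 2700 = 324,000
Adjusted estimate = 2,832,000 / 1,400 = 2022.86 → $2,020.

$2,020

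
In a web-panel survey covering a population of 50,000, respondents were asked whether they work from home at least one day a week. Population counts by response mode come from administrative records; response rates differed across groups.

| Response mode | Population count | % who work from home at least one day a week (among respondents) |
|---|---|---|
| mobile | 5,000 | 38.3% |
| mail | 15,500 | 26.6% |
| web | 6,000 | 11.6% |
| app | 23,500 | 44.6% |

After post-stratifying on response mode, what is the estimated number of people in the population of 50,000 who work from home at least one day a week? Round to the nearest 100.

Estimated count per cell = population count × respondent percentage:
  mobile: 5,000 × 38.3% = 1915
  mail: 15,500 × 26.6% = 4123
  web: 6,000 × 11.6% = 696
  app: 23,500 × 44.6% = 10,481
Estimated total = 17,215 → 17,200.

17,200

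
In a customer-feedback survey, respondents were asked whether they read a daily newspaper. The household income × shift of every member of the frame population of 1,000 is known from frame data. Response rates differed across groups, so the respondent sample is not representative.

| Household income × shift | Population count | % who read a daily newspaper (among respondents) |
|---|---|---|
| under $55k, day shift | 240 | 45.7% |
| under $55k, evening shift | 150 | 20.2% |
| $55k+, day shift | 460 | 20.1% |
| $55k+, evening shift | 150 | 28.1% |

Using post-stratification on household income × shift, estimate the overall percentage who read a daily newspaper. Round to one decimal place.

Weight each group's respondent value by its population share:
  under $55k, day shift: (240/1,000) × 45.7 = 10.968
  under $55k, evening shift: (150/1,000) × 20.2 = 3.03
  $55k+, day shift: (460/1,000) × 20.1 = 9.246
  $55k+, evening shift: (150/1,000) × 28.1 = 4.215
Post-stratified estimate = 27.459 → 27.5%.

27.5%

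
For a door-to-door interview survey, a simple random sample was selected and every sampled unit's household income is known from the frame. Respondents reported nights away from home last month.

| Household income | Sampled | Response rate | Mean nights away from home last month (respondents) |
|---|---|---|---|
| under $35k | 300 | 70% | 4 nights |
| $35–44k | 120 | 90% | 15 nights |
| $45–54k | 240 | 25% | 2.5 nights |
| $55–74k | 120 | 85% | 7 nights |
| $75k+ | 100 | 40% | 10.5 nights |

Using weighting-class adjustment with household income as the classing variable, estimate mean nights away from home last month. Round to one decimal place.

6.2

Each respondent's weight = sampled/responded in their class; summing within a class gives n_sampled, so:
  under $35k: 300 × 4 = 1200
  $35–44k: 120 × 15 = 1800
  $45–54k: 240 × 2.5 = 600
  $55–74k: 120 × 7 = 840
  $75k+: 100 × 10.5 = 1050
Adjusted estimate = 5490 / 880 = 6.23864 → 6.2.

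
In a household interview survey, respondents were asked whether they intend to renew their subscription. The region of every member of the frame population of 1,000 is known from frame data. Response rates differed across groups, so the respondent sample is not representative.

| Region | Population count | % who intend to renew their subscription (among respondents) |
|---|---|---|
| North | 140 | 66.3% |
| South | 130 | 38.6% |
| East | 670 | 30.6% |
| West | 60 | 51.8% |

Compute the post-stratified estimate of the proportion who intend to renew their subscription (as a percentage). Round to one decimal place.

Weight each group's respondent value by its population share:
  North: (140/1,000) × 66.3 = 9.282
  South: (130/1,000) × 38.6 = 5.018
  East: (670/1,000) × 30.6 = 20.502
  West: (60/1,000) × 51.8 = 3.108
Post-stratified estimate = 37.91 → 37.9%.

37.9%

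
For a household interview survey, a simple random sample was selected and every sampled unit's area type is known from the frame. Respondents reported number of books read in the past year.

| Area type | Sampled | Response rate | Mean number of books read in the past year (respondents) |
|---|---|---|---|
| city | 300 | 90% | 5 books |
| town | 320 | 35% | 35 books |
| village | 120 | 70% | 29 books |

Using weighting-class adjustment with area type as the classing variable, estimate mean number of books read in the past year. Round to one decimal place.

21.9

With weight = n_sampled/n_responded per class, the weighted class total is n_sampled:
  city: 300 × 5 = 1500
  town: 320 × 35 = 11,200
  village: 120 × 29 = 3480
Adjusted estimate = 16,180 / 740 = 21.8649 → 21.9.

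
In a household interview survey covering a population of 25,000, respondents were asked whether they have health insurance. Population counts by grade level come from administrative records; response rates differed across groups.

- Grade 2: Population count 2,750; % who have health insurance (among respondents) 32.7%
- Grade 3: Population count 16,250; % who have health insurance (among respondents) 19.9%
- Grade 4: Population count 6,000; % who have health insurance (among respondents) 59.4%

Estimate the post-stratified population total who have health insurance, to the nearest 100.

7,700

Estimated count per cell = population count × respondent percentage:
  Grade 2: 2,750 × 32.7% = 899.25
  Grade 3: 16,250 × 19.9% = 3233.75
  Grade 4: 6,000 × 59.4% = 3564
Estimated total = 7697 → 7,700.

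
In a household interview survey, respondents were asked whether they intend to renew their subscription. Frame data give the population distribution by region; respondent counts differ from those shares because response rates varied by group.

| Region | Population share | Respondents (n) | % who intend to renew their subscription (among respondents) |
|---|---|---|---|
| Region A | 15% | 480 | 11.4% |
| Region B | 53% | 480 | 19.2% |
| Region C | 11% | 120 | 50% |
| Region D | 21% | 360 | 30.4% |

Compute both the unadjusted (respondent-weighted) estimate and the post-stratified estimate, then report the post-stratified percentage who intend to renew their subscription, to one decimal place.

Naive respondent-only estimate (weights = respondent counts):
  (480/1440)×11.4 + (480/1440)×19.2 + (120/1440)×50 + (360/1440)×30.4 = 21.9667%
Reweighting by population region shares:
  0.15×11.4 + 0.53×19.2 + 0.11×50 + 0.21×30.4 = 23.77%

23.8%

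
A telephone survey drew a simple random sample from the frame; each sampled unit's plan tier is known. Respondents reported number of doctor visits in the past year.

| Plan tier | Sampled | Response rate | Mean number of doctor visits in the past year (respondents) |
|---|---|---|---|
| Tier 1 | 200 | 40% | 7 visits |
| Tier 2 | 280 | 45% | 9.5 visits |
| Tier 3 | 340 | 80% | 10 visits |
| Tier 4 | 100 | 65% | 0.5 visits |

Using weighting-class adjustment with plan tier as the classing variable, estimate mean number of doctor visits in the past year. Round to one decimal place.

8.2

Each respondent's weight = sampled/responded in their class; summing within a class gives n_sampled, so:
  Tier 1: 200 × 7 = 1400
  Tier 2: 280 × 9.5 = 2660
  Tier 3: 340 × 10 = 3400
  Tier 4: 100 × 0.5 = 50
Adjusted estimate = 7510 / 920 = 8.16304 → 8.2.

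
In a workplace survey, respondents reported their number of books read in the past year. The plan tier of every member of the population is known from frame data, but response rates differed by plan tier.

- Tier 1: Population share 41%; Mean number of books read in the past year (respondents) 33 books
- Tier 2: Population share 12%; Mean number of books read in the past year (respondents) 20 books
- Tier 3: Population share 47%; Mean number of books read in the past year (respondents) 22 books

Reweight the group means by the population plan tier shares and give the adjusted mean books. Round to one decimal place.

26.3

Each cell contributes population-share × respondent value:
  Tier 1: 0.41 × 33 = 13.53
  Tier 2: 0.12 × 20 = 2.4
  Tier 3: 0.47 × 22 = 10.34
Post-stratified estimate = 26.27 → 26.3.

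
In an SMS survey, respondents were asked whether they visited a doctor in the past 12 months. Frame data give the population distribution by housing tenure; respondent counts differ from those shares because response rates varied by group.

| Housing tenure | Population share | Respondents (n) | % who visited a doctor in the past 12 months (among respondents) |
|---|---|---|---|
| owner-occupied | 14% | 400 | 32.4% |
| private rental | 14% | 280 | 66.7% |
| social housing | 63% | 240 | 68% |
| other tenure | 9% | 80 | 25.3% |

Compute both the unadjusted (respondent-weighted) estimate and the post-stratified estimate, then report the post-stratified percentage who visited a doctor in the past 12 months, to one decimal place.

Unadjusted (pooled respondent) estimate weights by respondent counts:
  (400/1000)×32.4 + (280/1000)×66.7 + (240/1000)×68 + (80/1000)×25.3 = 49.98%
Post-stratified estimate weights by population shares:
  0.14×32.4 + 0.14×66.7 + 0.63×68 + 0.09×25.3 = 58.991%

59.0%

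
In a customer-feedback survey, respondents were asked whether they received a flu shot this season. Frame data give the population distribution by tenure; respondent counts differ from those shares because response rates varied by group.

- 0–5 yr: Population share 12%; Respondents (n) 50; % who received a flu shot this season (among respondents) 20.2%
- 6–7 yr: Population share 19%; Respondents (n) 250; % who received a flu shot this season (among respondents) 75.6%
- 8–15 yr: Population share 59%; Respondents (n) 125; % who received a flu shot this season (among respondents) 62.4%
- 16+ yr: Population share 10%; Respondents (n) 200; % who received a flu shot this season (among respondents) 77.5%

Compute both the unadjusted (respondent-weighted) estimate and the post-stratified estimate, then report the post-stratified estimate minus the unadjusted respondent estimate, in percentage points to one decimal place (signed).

Unadjusted (pooled respondent) estimate weights by respondent counts:
  (50/625)×20.2 + (250/625)×75.6 + (125/625)×62.4 + (200/625)×77.5 = 69.136%
Post-stratifying to population shares instead:
  0.12×20.2 + 0.19×75.6 + 0.59×62.4 + 0.1×77.5 = 61.354%
Difference = 61.354 − 69.136 = -7.782 pp.

-7.8 percentage points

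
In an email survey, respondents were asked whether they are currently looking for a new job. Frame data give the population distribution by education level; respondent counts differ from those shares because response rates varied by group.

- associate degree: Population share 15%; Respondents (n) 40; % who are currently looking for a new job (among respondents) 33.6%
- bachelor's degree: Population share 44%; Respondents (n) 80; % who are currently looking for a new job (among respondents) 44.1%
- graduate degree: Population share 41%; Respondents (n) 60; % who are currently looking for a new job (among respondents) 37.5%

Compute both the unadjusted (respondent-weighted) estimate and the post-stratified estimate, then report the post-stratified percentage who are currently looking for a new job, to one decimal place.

39.8%

Naive respondent-only estimate (weights = respondent counts):
  (40/180)×33.6 + (80/180)×44.1 + (60/180)×37.5 = 39.5667%
Post-stratified estimate weights by population shares:
  0.15×33.6 + 0.44×44.1 + 0.41×37.5 = 39.819%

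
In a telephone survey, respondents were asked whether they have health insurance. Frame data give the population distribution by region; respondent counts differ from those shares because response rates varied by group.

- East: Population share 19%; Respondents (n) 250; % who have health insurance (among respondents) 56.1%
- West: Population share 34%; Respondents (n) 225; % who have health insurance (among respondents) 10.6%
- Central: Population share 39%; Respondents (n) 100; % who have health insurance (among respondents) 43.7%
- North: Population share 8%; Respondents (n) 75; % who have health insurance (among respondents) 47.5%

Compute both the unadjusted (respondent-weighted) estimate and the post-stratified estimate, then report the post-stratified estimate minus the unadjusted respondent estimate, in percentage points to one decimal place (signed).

-2.3 percentage points

Naive respondent-only estimate (weights = respondent counts):
  (250/650)×56.1 + (225/650)×10.6 + (100/650)×43.7 + (75/650)×47.5 = 37.45%
Reweighting by population region shares:
  0.19×56.1 + 0.34×10.6 + 0.39×43.7 + 0.08×47.5 = 35.106%
Difference = 35.106 − 37.45 = -2.344 pp.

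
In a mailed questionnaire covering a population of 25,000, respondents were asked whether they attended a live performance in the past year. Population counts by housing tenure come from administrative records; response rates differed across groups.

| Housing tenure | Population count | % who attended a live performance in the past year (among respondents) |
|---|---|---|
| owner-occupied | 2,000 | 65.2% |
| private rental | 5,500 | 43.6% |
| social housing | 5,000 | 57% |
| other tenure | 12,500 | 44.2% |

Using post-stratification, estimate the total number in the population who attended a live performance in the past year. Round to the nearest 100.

12,100

Apply each group's respondent rate to its population count:
  owner-occupied: 2,000 × 65.2% = 1304
  private rental: 5,500 × 43.6% = 2398
  social housing: 5,000 × 57% = 2850
  other tenure: 12,500 × 44.2% = 5525
Estimated total = 12,077 → 12,100.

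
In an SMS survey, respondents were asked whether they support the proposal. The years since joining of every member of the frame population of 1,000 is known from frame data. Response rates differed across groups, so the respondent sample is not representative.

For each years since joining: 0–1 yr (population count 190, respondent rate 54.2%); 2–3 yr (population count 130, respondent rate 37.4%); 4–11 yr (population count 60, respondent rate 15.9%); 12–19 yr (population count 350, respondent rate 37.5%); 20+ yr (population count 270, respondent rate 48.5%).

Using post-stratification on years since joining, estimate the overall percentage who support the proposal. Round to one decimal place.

Post-stratification weights by population share, not respondent share:
  0–1 yr: (190/1,000) × 54.2 = 10.298
  2–3 yr: (130/1,000) × 37.4 = 4.862
  4–11 yr: (60/1,000) × 15.9 = 0.954
  12–19 yr: (350/1,000) × 37.5 = 13.125
  20+ yr: (270/1,000) × 48.5 = 13.095
Post-stratified estimate = 42.334 → 42.3%.

42.3%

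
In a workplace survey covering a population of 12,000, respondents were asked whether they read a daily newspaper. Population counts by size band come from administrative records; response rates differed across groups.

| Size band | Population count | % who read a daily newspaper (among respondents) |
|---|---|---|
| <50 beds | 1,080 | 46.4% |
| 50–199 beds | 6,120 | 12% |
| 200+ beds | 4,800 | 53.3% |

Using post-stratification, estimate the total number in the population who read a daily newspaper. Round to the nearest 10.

Each cell contributes its population count × the respondent rate:
  <50 beds: 1,080 × 46.4% = 501.12
  50–199 beds: 6,120 × 12% = 734.4
  200+ beds: 4,800 × 53.3% = 2558.4
Estimated total = 3793.92 → 3,790.

3,790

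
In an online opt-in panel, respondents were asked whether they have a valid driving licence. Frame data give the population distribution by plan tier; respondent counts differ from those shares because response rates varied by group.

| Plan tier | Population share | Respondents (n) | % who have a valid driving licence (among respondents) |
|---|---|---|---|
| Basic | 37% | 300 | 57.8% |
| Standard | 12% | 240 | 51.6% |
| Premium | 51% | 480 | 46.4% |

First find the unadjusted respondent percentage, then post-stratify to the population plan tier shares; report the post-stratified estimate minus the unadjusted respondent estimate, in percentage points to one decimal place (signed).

Unadjusted (pooled respondent) estimate weights by respondent counts:
  (300/1020)×57.8 + (240/1020)×51.6 + (480/1020)×46.4 = 50.9765%
Reweighting by population plan tier shares:
  0.37×57.8 + 0.12×51.6 + 0.51×46.4 = 51.242%
Difference = 51.242 − 50.9765 = 0.2655 pp.

+0.3 percentage points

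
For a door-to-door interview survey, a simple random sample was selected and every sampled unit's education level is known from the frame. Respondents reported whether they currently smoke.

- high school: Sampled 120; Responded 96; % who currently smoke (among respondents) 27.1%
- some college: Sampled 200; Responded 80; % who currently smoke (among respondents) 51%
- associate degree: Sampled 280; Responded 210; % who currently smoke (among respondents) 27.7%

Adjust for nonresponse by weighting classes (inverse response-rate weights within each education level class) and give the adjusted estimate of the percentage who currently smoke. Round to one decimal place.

Response rates by class: high school 96/120 = 80%, some college 80/200 = 40%, associate degree 210/280 = 75%.
With weight = n_sampled/n_responded per class, the weighted class total is n_sampled:
  high school: 120 × 27.1 = 3252
  some college: 200 × 51 = 10,200
  associate degree: 280 × 27.7 = 7756
Adjusted estimate = 21,208 / 600 = 35.3467 → 35.3%.

35.3%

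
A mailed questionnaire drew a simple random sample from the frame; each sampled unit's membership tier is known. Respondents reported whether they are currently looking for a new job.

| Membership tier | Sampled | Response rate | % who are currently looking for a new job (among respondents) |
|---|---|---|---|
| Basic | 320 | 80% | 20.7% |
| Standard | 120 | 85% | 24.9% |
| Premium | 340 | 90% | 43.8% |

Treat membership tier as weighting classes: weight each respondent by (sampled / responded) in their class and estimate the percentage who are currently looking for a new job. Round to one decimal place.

31.4%

Inverse-response-rate weighting restores each class to its sampled count, so class totals weight by n_sampled:
  Basic: 320 × 20.7 = 6624
  Standard: 120 × 24.9 = 2988
  Premium: 340 × 43.8 = 14892
Adjusted estimate = 24,504 / 780 = 31.4154 → 31.4%.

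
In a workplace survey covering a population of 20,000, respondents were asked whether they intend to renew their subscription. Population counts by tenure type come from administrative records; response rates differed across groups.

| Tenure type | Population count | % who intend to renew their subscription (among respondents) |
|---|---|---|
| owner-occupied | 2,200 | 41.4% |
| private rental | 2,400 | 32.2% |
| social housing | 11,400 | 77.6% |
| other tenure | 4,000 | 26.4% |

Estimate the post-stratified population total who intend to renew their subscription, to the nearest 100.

11,600

Each cell contributes its population count × the respondent rate:
  owner-occupied: 2,200 × 41.4% = 910.8
  private rental: 2,400 × 32.2% = 772.8
  social housing: 11,400 × 77.6% = 8846.4
  other tenure: 4,000 × 26.4% = 1056
Estimated total = 11,586 → 11,600.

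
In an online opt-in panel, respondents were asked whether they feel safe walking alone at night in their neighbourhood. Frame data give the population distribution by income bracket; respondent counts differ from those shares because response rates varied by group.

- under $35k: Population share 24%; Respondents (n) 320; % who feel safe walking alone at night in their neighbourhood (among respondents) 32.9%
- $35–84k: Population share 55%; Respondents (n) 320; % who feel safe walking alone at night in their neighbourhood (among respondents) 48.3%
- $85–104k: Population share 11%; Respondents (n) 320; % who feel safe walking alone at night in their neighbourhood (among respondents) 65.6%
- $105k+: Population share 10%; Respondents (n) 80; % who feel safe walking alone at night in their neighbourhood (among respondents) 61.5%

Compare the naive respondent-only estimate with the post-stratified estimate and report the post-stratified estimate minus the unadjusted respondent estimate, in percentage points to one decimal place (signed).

Naive respondent-only estimate (weights = respondent counts):
  (320/1040)×32.9 + (320/1040)×48.3 + (320/1040)×65.6 + (80/1040)×61.5 = 49.9%
Reweighting by population income bracket shares:
  0.24×32.9 + 0.55×48.3 + 0.11×65.6 + 0.1×61.5 = 47.827%
Difference = 47.827 − 49.9 = -2.073 pp.

-2.1 percentage points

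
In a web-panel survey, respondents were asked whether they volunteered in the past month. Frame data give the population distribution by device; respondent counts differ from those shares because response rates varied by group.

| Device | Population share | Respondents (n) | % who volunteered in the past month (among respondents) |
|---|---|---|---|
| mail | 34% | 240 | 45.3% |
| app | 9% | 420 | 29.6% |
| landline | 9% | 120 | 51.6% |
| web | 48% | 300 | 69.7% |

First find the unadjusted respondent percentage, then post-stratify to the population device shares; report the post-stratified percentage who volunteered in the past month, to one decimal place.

56.2%

Naive respondent-only estimate (weights = respondent counts):
  (240/1080)×45.3 + (420/1080)×29.6 + (120/1080)×51.6 + (300/1080)×69.7 = 46.6722%
Reweighting by population device shares:
  0.34×45.3 + 0.09×29.6 + 0.09×51.6 + 0.48×69.7 = 56.166%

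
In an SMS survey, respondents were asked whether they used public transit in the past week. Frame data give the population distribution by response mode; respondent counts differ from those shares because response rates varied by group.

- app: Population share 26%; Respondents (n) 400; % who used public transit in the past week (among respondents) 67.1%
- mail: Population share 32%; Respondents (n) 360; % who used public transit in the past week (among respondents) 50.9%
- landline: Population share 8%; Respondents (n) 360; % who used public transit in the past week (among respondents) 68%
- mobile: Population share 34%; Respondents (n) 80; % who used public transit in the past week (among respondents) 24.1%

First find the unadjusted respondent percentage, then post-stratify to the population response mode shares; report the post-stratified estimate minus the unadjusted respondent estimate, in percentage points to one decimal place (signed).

-12.3 percentage points

Unadjusted (pooled respondent) estimate weights by respondent counts:
  (400/1200)×67.1 + (360/1200)×50.9 + (360/1200)×68 + (80/1200)×24.1 = 59.6433%
Reweighting by population response mode shares:
  0.26×67.1 + 0.32×50.9 + 0.08×68 + 0.34×24.1 = 47.368%
Difference = 47.368 − 59.6433 = -12.2753 pp.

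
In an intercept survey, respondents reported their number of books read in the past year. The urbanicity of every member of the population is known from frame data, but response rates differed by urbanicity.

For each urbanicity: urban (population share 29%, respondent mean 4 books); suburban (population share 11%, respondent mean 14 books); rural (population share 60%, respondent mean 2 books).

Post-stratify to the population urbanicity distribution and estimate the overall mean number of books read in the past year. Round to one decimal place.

Reweight to the known urbanicity distribution:
  urban: 0.29 × 4 = 1.16
  suburban: 0.11 × 14 = 1.54
  rural: 0.6 × 2 = 1.2
Post-stratified estimate = 3.9 → 3.9.

3.9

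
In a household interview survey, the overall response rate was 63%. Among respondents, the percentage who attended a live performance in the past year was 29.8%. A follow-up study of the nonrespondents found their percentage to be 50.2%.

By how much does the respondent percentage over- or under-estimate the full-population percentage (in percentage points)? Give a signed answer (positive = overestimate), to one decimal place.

Nonresponse fraction = 1 − 0.63 = 0.37.
Bias = (nonresponse fraction) × (respondent percentage − nonrespondent percentage)
     = 0.37 × (29.8 − 50.2) = 0.37 × -20.4 = -7.548.

-7.5 percentage points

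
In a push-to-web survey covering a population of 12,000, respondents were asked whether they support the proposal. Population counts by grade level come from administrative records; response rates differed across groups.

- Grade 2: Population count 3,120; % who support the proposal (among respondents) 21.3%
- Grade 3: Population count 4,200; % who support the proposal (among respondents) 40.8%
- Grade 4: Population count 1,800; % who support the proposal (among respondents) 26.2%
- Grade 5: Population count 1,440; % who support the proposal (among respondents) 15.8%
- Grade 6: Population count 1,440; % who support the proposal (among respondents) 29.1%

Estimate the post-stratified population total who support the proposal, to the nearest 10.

3,500

Estimated count per cell = population count × respondent percentage:
  Grade 2: 3,120 × 21.3% = 664.56
  Grade 3: 4,200 × 40.8% = 1713.6
  Grade 4: 1,800 × 26.2% = 471.6
  Grade 5: 1,440 × 15.8% = 227.52
  Grade 6: 1,440 × 29.1% = 419.04
Estimated total = 3496.32 → 3,500.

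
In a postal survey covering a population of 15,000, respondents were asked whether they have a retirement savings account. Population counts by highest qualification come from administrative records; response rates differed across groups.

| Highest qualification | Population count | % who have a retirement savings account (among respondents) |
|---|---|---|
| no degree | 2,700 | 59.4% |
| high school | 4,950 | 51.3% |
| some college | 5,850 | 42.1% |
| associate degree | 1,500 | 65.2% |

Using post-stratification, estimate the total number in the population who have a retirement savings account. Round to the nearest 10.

7,580

Estimated count per cell = population count × respondent percentage:
  no degree: 2,700 × 59.4% = 1603.8
  high school: 4,950 × 51.3% = 2539.35
  some college: 5,850 × 42.1% = 2462.85
  associate degree: 1,500 × 65.2% = 978
Estimated total = 7584 → 7,580.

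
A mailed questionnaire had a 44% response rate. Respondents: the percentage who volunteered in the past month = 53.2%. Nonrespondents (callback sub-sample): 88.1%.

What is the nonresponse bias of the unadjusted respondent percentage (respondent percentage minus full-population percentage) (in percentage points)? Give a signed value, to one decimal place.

-19.5 percentage points

Nonresponse fraction = 1 − 0.44 = 0.56.
Bias = (nonresponse fraction) × (respondent percentage − nonrespondent percentage)
     = 0.56 × (53.2 − 88.1) = 0.56 × -34.9 = -19.544.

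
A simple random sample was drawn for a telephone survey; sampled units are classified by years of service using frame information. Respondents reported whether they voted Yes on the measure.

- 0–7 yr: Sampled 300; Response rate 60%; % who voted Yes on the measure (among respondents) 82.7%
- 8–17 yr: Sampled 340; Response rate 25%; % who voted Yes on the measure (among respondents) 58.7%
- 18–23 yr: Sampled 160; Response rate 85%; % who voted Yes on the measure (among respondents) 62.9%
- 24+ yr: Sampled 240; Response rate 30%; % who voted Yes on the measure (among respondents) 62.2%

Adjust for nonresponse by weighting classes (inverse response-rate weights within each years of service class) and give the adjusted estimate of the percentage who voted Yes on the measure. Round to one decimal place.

67.1%

Weighting each respondent by the inverse class response rate inflates each class back to its sampled size, so the class weight is n_sampled:
  0–7 yr: 300 × 82.7 = 24,810
  8–17 yr: 340 × 58.7 = 19,958
  18–23 yr: 160 × 62.9 = 10,064
  24+ yr: 240 × 62.2 = 14,928
Adjusted estimate = 69,760 / 1,040 = 67.0769 → 67.1%.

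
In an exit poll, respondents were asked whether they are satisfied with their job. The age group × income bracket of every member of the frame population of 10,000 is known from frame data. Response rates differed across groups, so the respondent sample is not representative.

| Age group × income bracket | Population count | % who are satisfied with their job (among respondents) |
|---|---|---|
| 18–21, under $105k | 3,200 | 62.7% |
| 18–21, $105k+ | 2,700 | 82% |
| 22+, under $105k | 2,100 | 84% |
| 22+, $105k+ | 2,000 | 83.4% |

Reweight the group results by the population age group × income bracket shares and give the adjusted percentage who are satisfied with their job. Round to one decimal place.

Reweight to the known age group × income bracket distribution:
  18–21, under $105k: (3,200/10,000) × 62.7 = 20.064
  18–21, $105k+: (2,700/10,000) × 82 = 22.14
  22+, under $105k: (2,100/10,000) × 84 = 17.64
  22+, $105k+: (2,000/10,000) × 83.4 = 16.68
Post-stratified estimate = 76.524 → 76.5%.

76.5%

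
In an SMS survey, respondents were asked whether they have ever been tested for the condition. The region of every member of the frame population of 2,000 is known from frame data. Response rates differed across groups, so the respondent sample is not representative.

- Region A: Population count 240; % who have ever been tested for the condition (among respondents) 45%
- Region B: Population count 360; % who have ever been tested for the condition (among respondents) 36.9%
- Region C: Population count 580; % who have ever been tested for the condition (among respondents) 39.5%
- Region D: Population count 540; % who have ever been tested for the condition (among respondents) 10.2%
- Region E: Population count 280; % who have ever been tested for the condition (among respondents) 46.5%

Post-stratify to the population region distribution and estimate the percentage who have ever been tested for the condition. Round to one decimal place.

32.8%

Each cell contributes population-share × respondent value:
  Region A: (240/2,000) × 45 = 5.4
  Region B: (360/2,000) × 36.9 = 6.642
  Region C: (580/2,000) × 39.5 = 11.455
  Region D: (540/2,000) × 10.2 = 2.754
  Region E: (280/2,000) × 46.5 = 6.51
Post-stratified estimate = 32.761 → 32.8%.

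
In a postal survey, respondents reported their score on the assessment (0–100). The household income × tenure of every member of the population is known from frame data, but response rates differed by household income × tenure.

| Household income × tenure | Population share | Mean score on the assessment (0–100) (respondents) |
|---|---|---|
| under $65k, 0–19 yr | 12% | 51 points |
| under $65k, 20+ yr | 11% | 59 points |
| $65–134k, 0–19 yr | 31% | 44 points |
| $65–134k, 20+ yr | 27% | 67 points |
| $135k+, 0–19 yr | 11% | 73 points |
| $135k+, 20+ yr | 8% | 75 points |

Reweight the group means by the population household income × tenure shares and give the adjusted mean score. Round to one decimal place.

Reweight to the known household income × tenure distribution:
  under $65k, 0–19 yr: 0.12 × 51 = 6.12
  under $65k, 20+ yr: 0.11 × 59 = 6.49
  $65–134k, 0–19 yr: 0.31 × 44 = 13.64
  $65–134k, 20+ yr: 0.27 × 67 = 18.09
  $135k+, 0–19 yr: 0.11 × 73 = 8.03
  $135k+, 20+ yr: 0.08 × 75 = 6
Post-stratified estimate = 58.37 → 58.4.

58.4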